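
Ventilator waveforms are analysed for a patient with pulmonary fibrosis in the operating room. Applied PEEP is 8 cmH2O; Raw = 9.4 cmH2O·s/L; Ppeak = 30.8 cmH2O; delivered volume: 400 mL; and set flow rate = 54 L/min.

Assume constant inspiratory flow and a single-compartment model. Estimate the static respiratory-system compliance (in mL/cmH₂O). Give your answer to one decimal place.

27.9

Flow: 54 L/min ÷ 60 = 0.9 L/s.
Equation of motion (constant flow): PIP = Vt/C + R·V̇ + PEEP.
Vt/C = PIP − R·V̇ − PEEP = 30.8 − 9.4×0.9 − 8 = 30.8 − 8.46 − 8 = 14.34 cmH2O.
C = Vt / 14.34 = 400 / 14.34 = 27.894 mL/cmH2O.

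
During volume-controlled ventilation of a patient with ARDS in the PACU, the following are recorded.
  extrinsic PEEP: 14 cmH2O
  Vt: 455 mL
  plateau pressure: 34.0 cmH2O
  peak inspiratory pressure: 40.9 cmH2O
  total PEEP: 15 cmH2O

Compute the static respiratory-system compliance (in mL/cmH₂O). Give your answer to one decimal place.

End-expiratory occlusion gives total PEEP = 15 cmH2O (intrinsic PEEP = 15 − 14 = 1). Use total PEEP for the elastic gradient.
Cstat = Vt / (Pplat − PEEPtotal) = 455 / (34.0 − 15) = 455 / 19.0 = 23.947 mL/cmH2O.

23.9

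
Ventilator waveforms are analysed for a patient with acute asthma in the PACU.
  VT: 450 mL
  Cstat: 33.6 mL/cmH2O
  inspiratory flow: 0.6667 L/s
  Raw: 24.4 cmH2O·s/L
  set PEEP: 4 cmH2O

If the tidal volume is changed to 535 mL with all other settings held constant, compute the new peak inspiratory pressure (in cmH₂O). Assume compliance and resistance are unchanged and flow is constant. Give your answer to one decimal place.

36.2

PIP = Vt/C + R·V̇ + PEEP (constant-flow equation of motion).
Only the elastic term changes: ΔPIP = ΔVt / C = (535 − 450) / 33.6 = 2.53 cmH2O.
Original PIP = 450/33.6 + 24.4×0.6667 + 4 = 33.66 cmH2O; new PIP = 33.66 + (2.53) = 36.19 cmH2O.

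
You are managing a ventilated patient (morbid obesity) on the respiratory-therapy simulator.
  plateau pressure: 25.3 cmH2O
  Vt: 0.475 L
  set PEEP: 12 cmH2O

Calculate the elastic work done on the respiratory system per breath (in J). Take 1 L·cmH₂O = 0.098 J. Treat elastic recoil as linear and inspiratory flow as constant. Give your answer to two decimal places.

0.31

Elastic work ≈ ½ × (Pplat − PEEP) × Vt = 0.5 × (25.3 − 12) × 0.475 L = 0.5 × 13.3 × 0.475 = 3.159 L·cmH2O.
× 0.098 J/(L·cmH2O) → 0.3096 J.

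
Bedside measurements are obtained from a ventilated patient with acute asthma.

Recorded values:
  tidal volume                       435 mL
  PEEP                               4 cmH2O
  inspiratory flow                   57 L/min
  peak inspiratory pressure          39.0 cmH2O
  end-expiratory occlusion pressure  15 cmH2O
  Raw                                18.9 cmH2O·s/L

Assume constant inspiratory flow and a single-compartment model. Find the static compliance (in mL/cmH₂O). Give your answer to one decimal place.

72.0

Flow: 57 L/min ÷ 60 = 0.95 L/s.
Total PEEP = 15 cmH2O (set 4 + intrinsic 11); this is the baseline alveolar pressure.
Equation of motion (constant flow): PIP = Vt/C + R·V̇ + PEEP.
Vt/C = PIP − R·V̇ − PEEP = 39.0 − 18.9×0.95 − 15 = 39.0 − 17.955 − 15 = 6.045 cmH2O.
C = Vt / 6.045 = 435 / 6.045 = 71.96 mL/cmH2O.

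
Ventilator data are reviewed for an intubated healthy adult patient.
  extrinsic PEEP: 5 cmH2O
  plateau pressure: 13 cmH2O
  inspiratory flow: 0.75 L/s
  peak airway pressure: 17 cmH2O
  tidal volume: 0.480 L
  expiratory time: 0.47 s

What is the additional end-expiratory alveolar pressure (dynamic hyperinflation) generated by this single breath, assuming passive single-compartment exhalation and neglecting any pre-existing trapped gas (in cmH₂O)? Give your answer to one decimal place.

1.8

R = (PIP − Pplat)/V̇ = (17 − 13) / 0.75 = 4.0/0.75 = 5.333 cmH2O·s/L.
C = Vt/(Pplat − PEEP) = 480.0 / (13 − 5) = 480.0/8.0 = 60.0 mL/cmH2O.
τ = R × C = 5.333 × 0.06 L/cmH2O = 0.32 s.
Fraction remaining = e^(−Te/τ) = e^(−0.47/0.32) = 0.2302; trapped volume = 480.0 × 0.2302 = 110.5 mL.
Additional alveolar pressure from trapping ≈ V_trapped / C = 110.5 / 60.0 = 1.842 cmH2O.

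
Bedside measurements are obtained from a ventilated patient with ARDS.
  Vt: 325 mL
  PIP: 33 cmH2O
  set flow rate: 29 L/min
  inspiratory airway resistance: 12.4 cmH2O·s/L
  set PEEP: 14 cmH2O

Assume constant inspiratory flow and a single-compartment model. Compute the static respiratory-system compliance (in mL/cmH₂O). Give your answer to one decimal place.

25.0

Flow: 29 L/min ÷ 60 = 0.4833 L/s.
Equation of motion (constant flow): PIP = Vt/C + R·V̇ + PEEP.
Vt/C = PIP − R·V̇ − PEEP = 33 − 12.4×0.4833 − 14 = 33 − 5.993 − 14 = 13.007 cmH2O.
C = Vt / 13.007 = 325 / 13.007 = 24.987 mL/cmH2O.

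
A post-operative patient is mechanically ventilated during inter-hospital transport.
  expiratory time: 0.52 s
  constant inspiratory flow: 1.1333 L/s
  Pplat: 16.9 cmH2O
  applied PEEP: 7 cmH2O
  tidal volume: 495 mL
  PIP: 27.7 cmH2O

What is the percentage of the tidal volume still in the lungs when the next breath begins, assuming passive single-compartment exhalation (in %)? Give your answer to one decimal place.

R = (PIP − Pplat)/V̇ = (27.7 − 16.9) / 1.1333 = 10.8/1.1333 = 9.53 cmH2O·s/L.
C = Vt/(Pplat − PEEP) = 495.0 / (16.9 − 7) = 495.0/9.9 = 50.0 mL/cmH2O.
τ = R × C = 9.53 × 0.05 L/cmH2O = 0.4765 s.
Fraction remaining at end-expiration = e^(−Te/τ) = e^(−0.52/0.4765) = 0.3358 → 33.58%.

33.6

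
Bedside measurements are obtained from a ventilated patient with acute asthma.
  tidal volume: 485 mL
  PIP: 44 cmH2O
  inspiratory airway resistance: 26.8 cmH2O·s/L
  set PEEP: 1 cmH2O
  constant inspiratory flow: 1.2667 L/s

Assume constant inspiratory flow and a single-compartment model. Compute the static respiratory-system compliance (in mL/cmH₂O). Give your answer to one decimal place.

53.6

Equation of motion (constant flow): PIP = Vt/C + R·V̇ + PEEP.
Vt/C = PIP − R·V̇ − PEEP = 44 − 26.8×1.2667 − 1 = 44 − 33.948 − 1 = 9.052 cmH2O.
C = Vt / 9.052 = 485 / 9.052 = 53.579 mL/cmH2O.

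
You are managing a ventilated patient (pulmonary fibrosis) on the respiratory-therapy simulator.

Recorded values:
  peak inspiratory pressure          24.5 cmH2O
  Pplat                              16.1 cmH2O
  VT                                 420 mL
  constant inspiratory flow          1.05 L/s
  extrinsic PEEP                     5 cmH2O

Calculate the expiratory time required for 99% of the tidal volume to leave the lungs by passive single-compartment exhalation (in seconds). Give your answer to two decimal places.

1.39

R = (PIP − Pplat)/V̇ = (24.5 − 16.1) / 1.05 = 8.4/1.05 = 8.0 cmH2O·s/L.
C = Vt/(Pplat − PEEP) = 420.0 / (16.1 − 5) = 420.0/11.1 = 37.838 mL/cmH2O.
τ = R × C = 8.0 × 0.03784 L/cmH2O = 0.3027 s.
t = −τ·ln(1 − 0.99) = −0.3027·ln(0.01) = 1.394 s.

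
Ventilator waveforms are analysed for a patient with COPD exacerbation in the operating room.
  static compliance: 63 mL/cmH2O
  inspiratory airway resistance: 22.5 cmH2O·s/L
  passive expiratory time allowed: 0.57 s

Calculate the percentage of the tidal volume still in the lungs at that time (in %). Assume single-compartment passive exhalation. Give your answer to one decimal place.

τ = R × C = 22.5 × 63 mL/cmH2O = 22.5 × 0.063 L/cmH2O = 1.418 s.
Passive exhalation: V(t)/V₀ = e^(−t/τ) = e^(−0.57/1.418) = 0.669.
Fraction remaining = 0.669 → 66.9%.

66.9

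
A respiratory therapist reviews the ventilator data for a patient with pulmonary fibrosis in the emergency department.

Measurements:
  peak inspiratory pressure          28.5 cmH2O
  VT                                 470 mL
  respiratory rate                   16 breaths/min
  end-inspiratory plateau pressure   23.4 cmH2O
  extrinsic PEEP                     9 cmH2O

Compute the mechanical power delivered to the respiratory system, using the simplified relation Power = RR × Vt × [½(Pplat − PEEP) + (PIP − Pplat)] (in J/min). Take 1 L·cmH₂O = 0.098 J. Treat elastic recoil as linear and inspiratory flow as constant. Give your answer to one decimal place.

9.1

Per-breath work = Vt × [½(Pplat−PEEP) + (PIP−Pplat)] = 0.470 × [0.5×14.4 + 5.1] = 0.470 × 12.3 = 5.781 L·cmH2O.
Power = 16 × 5.781 = 92.496 L·cmH2O/min.
× 0.098 J/(L·cmH2O) → 9.065 J/min.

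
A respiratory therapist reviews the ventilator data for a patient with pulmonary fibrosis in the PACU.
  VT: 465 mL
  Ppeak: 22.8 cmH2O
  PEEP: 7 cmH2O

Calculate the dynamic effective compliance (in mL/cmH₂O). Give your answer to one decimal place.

Dynamic compliance = Vt / (PIP − PEEP) = 465 / (22.8 − 7) = 465 / 15.8 = 29.43 mL/cmH2O.

29.4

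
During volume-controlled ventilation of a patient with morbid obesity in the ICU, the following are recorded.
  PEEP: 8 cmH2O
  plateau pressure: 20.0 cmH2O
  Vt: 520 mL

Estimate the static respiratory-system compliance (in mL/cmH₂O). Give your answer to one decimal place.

43.3

Cstat = Vt / (Pplat − PEEP) = 520 / (20.0 − 8) = 520 / 12.0 = 43.333 mL/cmH2O.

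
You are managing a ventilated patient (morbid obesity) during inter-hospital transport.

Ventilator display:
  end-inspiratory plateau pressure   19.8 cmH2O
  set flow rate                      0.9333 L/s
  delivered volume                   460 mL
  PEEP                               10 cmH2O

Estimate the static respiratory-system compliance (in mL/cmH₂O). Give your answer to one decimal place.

46.9

Cstat = Vt / (Pplat − PEEP) = 460 / (19.8 − 10) = 460 / 9.8 = 46.939 mL/cmH2O.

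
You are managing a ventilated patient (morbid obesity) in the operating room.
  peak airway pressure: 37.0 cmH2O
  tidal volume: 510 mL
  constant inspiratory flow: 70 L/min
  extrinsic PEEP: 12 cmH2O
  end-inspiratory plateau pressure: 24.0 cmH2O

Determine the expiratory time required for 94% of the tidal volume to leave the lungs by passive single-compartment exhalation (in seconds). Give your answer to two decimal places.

1.33

Flow: 70 L/min ÷ 60 = 1.1667 L/s.
R = (PIP − Pplat)/V̇ = (37.0 − 24.0) / 1.1667 = 13.0/1.1667 = 11.143 cmH2O·s/L.
C = Vt/(Pplat − PEEP) = 510.0 / (24.0 − 12) = 510.0/12.0 = 42.5 mL/cmH2O.
τ = R × C = 11.143 × 0.0425 L/cmH2O = 0.4736 s.
t = −τ·ln(1 − 0.94) = −0.4736·ln(0.06) = 1.332 s.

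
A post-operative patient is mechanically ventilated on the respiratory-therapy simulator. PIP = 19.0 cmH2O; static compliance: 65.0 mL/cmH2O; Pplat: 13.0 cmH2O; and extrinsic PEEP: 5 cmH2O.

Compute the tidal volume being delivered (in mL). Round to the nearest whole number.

520

Vt = Cstat × (Pplat − PEEP) = 65.0 × (13.0 − 5) = 65.0 × 8.0 = 520.0 mL.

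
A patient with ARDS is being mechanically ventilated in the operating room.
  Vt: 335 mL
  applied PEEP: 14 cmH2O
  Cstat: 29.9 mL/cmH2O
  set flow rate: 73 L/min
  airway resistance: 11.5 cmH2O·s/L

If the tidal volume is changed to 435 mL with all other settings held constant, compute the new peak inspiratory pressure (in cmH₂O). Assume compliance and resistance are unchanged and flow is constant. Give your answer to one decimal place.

42.5

Flow: 73 L/min ÷ 60 = 1.2167 L/s.
PIP = Vt/C + R·V̇ + PEEP (constant-flow equation of motion).
Only the elastic term changes: ΔPIP = ΔVt / C = (435 − 335) / 29.9 = 3.344 cmH2O.
Original PIP = 335/29.9 + 11.5×1.2167 + 14 = 39.196 cmH2O; new PIP = 39.196 + (3.344) = 42.54 cmH2O.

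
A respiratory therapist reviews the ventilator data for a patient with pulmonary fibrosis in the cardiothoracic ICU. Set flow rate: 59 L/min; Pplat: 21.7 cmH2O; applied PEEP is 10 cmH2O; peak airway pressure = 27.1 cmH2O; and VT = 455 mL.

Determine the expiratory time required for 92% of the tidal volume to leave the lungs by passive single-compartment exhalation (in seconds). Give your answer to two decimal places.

Flow: 59 L/min ÷ 60 = 0.9833 L/s.
R = (PIP − Pplat)/V̇ = (27.1 − 21.7) / 0.9833 = 5.4/0.9833 = 5.492 cmH2O·s/L.
C = Vt/(Pplat − PEEP) = 455.0 / (21.7 − 10) = 455.0/11.7 = 38.889 mL/cmH2O.
τ = R × C = 5.492 × 0.03889 L/cmH2O = 0.2136 s.
t = −τ·ln(1 − 0.92) = −0.2136·ln(0.08) = 0.5395 s.

0.54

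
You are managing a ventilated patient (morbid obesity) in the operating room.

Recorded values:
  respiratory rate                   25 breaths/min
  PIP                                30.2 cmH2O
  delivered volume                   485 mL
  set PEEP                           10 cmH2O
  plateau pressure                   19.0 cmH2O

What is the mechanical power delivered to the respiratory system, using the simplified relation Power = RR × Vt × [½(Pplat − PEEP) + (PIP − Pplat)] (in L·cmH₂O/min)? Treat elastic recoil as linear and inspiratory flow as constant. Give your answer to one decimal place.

190.4

Per-breath work = Vt × [½(Pplat−PEEP) + (PIP−Pplat)] = 0.485 × [0.5×9.0 + 11.2] = 0.485 × 15.7 = 7.615 L·cmH2O.
Power = 25 × 7.615 = 190.38 L·cmH2O/min.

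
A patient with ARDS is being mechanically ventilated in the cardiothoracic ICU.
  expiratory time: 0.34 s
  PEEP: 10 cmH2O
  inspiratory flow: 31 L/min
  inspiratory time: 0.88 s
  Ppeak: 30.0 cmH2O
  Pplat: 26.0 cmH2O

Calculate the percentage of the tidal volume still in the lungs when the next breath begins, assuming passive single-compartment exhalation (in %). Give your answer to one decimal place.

21.3

Flow: 31 L/min ÷ 60 = 0.5167 L/s.
Vt = flow × Ti = 0.5167 L/s × 0.88 s × 1000 mL/L = 454.7 mL.
R = (PIP − Pplat)/V̇ = (30.0 − 26.0) / 0.5167 = 4.0/0.5167 = 7.741 cmH2O·s/L.
C = Vt/(Pplat − PEEP) = 454.7 / (26.0 − 10) = 454.7/16.0 = 28.419 mL/cmH2O.
τ = R × C = 7.741 × 0.02842 L/cmH2O = 0.22 s.
Fraction remaining at end-expiration = e^(−Te/τ) = e^(−0.34/0.22) = 0.2132 → 21.32%.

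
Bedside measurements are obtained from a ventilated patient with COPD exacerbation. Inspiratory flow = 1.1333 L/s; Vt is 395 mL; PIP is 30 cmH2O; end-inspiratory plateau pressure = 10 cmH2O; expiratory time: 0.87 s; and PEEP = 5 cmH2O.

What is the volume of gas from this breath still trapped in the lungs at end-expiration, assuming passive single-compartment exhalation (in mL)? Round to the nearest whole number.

R = (PIP − Pplat)/V̇ = (30 − 10) / 1.1333 = 20.0/1.1333 = 17.648 cmH2O·s/L.
C = Vt/(Pplat − PEEP) = 395.0 / (10 − 5) = 395.0/5.0 = 79.0 mL/cmH2O.
τ = R × C = 17.648 × 0.079 L/cmH2O = 1.394 s.
Fraction remaining = e^(−Te/τ) = e^(−0.87/1.394) = 0.5357.
Trapped volume = 395.0 × 0.5357 = 211.6 mL.

212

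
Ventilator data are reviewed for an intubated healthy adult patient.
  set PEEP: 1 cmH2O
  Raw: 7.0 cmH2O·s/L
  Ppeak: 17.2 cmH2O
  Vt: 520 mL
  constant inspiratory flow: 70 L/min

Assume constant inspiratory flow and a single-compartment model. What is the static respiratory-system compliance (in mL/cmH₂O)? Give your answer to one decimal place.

Flow: 70 L/min ÷ 60 = 1.1667 L/s.
Equation of motion (constant flow): PIP = Vt/C + R·V̇ + PEEP.
Vt/C = PIP − R·V̇ − PEEP = 17.2 − 7.0×1.1667 − 1 = 17.2 − 8.167 − 1 = 8.033 cmH2O.
C = Vt / 8.033 = 520 / 8.033 = 64.733 mL/cmH2O.

64.7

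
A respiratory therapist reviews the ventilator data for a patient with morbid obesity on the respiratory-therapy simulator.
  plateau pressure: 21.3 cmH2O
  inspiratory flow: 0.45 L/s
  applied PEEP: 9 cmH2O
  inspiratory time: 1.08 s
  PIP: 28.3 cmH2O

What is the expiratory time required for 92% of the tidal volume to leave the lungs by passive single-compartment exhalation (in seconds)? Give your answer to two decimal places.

1.55

Vt = flow × Ti = 0.45 L/s × 1.08 s × 1000 mL/L = 486.0 mL.
R = (PIP − Pplat)/V̇ = (28.3 − 21.3) / 0.45 = 7.0/0.45 = 15.556 cmH2O·s/L.
C = Vt/(Pplat − PEEP) = 486.0 / (21.3 − 9) = 486.0/12.3 = 39.512 mL/cmH2O.
τ = R × C = 15.556 × 0.03951 L/cmH2O = 0.6146 s.
t = −τ·ln(1 − 0.92) = −0.6146·ln(0.08) = 1.552 s.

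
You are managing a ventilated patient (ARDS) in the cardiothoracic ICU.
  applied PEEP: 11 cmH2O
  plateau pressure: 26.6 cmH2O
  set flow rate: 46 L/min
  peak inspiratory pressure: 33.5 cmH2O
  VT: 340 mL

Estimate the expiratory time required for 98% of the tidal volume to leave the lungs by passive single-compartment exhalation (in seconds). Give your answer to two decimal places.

Flow: 46 L/min ÷ 60 = 0.7667 L/s.
R = (PIP − Pplat)/V̇ = (33.5 − 26.6) / 0.7667 = 6.9/0.7667 = 9.0 cmH2O·s/L.
C = Vt/(Pplat − PEEP) = 340.0 / (26.6 − 11) = 340.0/15.6 = 21.795 mL/cmH2O.
τ = R × C = 9.0 × 0.0218 L/cmH2O = 0.1962 s.
t = −τ·ln(1 − 0.98) = −0.1962·ln(0.02) = 0.7675 s.

0.77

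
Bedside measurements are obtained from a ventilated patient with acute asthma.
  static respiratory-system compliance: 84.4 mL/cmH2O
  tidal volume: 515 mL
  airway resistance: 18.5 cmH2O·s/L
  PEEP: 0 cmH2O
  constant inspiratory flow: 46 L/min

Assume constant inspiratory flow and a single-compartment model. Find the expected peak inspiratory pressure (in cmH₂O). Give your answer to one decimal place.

20.3

Flow: 46 L/min ÷ 60 = 0.7667 L/s.
Equation of motion (constant flow): PIP = Vt/C + R·V̇ + PEEP.
PIP = 515/84.4 + 18.5×0.7667 + 0 = 6.102 + 14.184 + 0 = 20.286 cmH2O.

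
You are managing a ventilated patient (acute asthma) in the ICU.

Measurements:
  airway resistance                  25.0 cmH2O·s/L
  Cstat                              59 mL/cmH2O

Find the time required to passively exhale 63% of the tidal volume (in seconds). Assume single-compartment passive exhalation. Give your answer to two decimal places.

τ = R × C = 25.0 × 59 mL/cmH2O = 25.0 × 0.059 L/cmH2O = 1.475 s.
Exhaled fraction f = 1 − e^(−t/τ) → t = −τ·ln(1 − f) = −1.475·ln(0.37) = 1.467 s.

1.47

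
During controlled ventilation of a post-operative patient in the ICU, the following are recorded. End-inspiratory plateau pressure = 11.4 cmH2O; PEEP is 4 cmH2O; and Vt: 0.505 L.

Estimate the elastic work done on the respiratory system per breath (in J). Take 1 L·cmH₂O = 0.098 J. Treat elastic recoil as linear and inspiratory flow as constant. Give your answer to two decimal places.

Elastic work ≈ ½ × (Pplat − PEEP) × Vt = 0.5 × (11.4 − 4) × 0.505 L = 0.5 × 7.4 × 0.505 = 1.869 L·cmH2O.
× 0.098 J/(L·cmH2O) → 0.1832 J.

0.18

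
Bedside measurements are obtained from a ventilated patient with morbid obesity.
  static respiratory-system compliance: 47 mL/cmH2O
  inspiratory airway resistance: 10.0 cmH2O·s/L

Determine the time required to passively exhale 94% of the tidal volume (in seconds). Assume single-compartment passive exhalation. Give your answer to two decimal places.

τ = R × C = 10.0 × 47 mL/cmH2O = 10.0 × 0.047 L/cmH2O = 0.47 s.
Exhaled fraction f = 1 − e^(−t/τ) → t = −τ·ln(1 − f) = −0.47·ln(0.06) = 1.322 s.

1.32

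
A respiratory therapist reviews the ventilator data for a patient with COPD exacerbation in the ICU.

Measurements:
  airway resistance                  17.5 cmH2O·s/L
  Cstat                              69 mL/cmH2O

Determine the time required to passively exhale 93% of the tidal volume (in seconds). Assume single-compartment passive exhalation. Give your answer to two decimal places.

3.21

τ = R × C = 17.5 × 69 mL/cmH2O = 17.5 × 0.069 L/cmH2O = 1.208 s.
Exhaled fraction f = 1 − e^(−t/τ) → t = −τ·ln(1 − f) = −1.208·ln(0.07) = 3.212 s.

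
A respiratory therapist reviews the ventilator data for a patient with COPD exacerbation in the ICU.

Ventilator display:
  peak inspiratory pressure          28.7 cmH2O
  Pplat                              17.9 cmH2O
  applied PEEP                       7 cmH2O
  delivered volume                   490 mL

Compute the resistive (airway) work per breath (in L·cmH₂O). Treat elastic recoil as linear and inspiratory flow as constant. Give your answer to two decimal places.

With constant inspiratory flow the resistive pressure is constant at PIP − Pplat = 28.7 − 17.9 = 10.8 cmH2O, so resistive work = 10.8 × 0.490 = 5.292 L·cmH2O.

5.29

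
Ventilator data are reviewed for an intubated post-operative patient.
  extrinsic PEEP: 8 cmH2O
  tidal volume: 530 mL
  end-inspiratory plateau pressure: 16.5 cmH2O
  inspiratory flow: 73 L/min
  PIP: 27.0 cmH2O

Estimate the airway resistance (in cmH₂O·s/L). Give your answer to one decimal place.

8.6

Flow: 73 L/min ÷ 60 = 1.2167 L/s.
Raw = (PIP − Pplat) / flow = (27.0 − 16.5) / 1.2167 = 10.5 / 1.2167 = 8.63 cmH2O·s/L.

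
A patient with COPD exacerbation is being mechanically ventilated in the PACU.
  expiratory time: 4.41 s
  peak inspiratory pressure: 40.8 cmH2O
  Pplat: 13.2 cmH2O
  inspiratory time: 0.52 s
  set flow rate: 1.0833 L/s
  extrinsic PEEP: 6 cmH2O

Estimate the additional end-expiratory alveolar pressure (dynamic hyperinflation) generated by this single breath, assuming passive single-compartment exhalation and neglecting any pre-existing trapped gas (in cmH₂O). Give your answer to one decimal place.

0.8

Vt = flow × Ti = 1.0833 L/s × 0.52 s × 1000 mL/L = 563.32 mL.
R = (PIP − Pplat)/V̇ = (40.8 − 13.2) / 1.0833 = 27.6/1.0833 = 25.478 cmH2O·s/L.
C = Vt/(Pplat − PEEP) = 563.32 / (13.2 − 6) = 563.32/7.2 = 78.239 mL/cmH2O.
τ = R × C = 25.478 × 0.07824 L/cmH2O = 1.993 s.
Fraction remaining = e^(−Te/τ) = e^(−4.41/1.993) = 0.1094; trapped volume = 563.32 × 0.1094 = 61.627 mL.
Additional alveolar pressure from trapping ≈ V_trapped / C = 61.627 / 78.239 = 0.7877 cmH2O.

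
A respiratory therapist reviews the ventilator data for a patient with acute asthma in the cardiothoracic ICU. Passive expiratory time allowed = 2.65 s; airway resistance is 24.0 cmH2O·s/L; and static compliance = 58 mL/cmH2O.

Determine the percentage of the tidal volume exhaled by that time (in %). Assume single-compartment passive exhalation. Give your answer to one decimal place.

τ = R × C = 24.0 × 58 mL/cmH2O = 24.0 × 0.058 L/cmH2O = 1.392 s.
Passive exhalation: V(t)/V₀ = e^(−t/τ) = e^(−2.65/1.392) = 0.149.
Fraction exhaled = 1 − 0.149 = 0.851 → 85.1%.

85.1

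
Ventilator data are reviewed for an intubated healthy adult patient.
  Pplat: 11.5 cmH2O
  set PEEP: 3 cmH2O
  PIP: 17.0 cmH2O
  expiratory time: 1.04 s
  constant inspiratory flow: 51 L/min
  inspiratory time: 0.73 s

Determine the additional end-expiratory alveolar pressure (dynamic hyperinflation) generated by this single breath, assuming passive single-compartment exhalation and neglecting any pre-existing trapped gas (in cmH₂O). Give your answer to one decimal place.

0.9

Flow: 51 L/min ÷ 60 = 0.85 L/s.
Vt = flow × Ti = 0.85 L/s × 0.73 s × 1000 mL/L = 620.5 mL.
R = (PIP − Pplat)/V̇ = (17.0 − 11.5) / 0.85 = 5.5/0.85 = 6.471 cmH2O·s/L.
C = Vt/(Pplat − PEEP) = 620.5 / (11.5 − 3) = 620.5/8.5 = 73.0 mL/cmH2O.
τ = R × C = 6.471 × 0.073 L/cmH2O = 0.4724 s.
Fraction remaining = e^(−Te/τ) = e^(−1.04/0.4724) = 0.1106; trapped volume = 620.5 × 0.1106 = 68.627 mL.
Additional alveolar pressure from trapping ≈ V_trapped / C = 68.627 / 73.0 = 0.9401 cmH2O.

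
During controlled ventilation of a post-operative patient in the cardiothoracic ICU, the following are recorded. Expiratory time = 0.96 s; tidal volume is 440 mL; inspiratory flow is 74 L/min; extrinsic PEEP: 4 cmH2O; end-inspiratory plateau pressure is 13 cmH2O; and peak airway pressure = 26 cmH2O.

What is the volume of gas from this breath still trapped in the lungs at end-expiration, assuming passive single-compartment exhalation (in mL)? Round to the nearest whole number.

Flow: 74 L/min ÷ 60 = 1.2333 L/s.
R = (PIP − Pplat)/V̇ = (26 − 13) / 1.2333 = 13.0/1.2333 = 10.541 cmH2O·s/L.
C = Vt/(Pplat − PEEP) = 440.0 / (13 − 4) = 440.0/9.0 = 48.889 mL/cmH2O.
τ = R × C = 10.541 × 0.04889 L/cmH2O = 0.5153 s.
Fraction remaining = e^(−Te/τ) = e^(−0.96/0.5153) = 0.1552.
Trapped volume = 440.0 × 0.1552 = 68.288 mL.

68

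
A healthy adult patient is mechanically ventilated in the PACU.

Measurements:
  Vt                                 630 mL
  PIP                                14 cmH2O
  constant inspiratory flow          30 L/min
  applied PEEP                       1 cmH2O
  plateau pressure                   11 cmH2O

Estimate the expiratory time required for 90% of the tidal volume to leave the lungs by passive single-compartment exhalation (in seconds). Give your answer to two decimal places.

Flow: 30 L/min ÷ 60 = 0.5 L/s.
R = (PIP − Pplat)/V̇ = (14 − 11) / 0.5 = 3.0/0.5 = 6.0 cmH2O·s/L.
C = Vt/(Pplat − PEEP) = 630.0 / (11 − 1) = 630.0/10.0 = 63.0 mL/cmH2O.
τ = R × C = 6.0 × 0.063 L/cmH2O = 0.378 s.
t = −τ·ln(1 − 0.90) = −0.378·ln(0.1) = 0.8704 s.

0.87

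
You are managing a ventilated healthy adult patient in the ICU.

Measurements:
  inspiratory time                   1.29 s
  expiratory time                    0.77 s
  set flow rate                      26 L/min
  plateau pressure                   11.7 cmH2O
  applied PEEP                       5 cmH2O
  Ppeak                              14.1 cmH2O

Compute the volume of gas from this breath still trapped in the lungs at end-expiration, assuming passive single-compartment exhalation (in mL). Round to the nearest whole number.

106

Flow: 26 L/min ÷ 60 = 0.4333 L/s.
Vt = flow × Ti = 0.4333 L/s × 1.29 s × 1000 mL/L = 558.96 mL.
R = (PIP − Pplat)/V̇ = (14.1 − 11.7) / 0.4333 = 2.4/0.4333 = 5.539 cmH2O·s/L.
C = Vt/(Pplat − PEEP) = 558.96 / (11.7 − 5) = 558.96/6.7 = 83.427 mL/cmH2O.
τ = R × C = 5.539 × 0.08343 L/cmH2O = 0.4621 s.
Fraction remaining = e^(−Te/τ) = e^(−0.77/0.4621) = 0.1889.
Trapped volume = 558.96 × 0.1889 = 105.59 mL.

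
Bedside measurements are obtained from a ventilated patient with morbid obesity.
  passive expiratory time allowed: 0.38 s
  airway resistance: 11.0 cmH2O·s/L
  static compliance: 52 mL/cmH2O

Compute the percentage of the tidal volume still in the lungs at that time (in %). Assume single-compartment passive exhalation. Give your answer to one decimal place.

51.5

τ = R × C = 11.0 × 52 mL/cmH2O = 11.0 × 0.052 L/cmH2O = 0.572 s.
Passive exhalation: V(t)/V₀ = e^(−t/τ) = e^(−0.38/0.572) = 0.5146.
Fraction remaining = 0.5146 → 51.46%.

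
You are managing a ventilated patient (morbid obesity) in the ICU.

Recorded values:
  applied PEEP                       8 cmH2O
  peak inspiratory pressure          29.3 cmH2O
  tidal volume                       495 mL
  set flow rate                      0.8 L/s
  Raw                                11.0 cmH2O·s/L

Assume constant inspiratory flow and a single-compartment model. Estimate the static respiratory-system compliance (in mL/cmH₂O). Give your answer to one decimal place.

39.6

Equation of motion (constant flow): PIP = Vt/C + R·V̇ + PEEP.
Vt/C = PIP − R·V̇ − PEEP = 29.3 − 11.0×0.8 − 8 = 29.3 − 8.8 − 8 = 12.5 cmH2O.
C = Vt / 12.5 = 495 / 12.5 = 39.6 mL/cmH2O.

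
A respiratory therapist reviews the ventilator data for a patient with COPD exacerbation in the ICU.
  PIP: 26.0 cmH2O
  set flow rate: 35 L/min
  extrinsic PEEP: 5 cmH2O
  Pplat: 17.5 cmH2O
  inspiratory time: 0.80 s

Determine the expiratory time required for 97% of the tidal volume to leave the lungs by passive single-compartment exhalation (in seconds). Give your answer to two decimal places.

1.91

Flow: 35 L/min ÷ 60 = 0.5833 L/s.
Vt = flow × Ti = 0.5833 L/s × 0.80 s × 1000 mL/L = 466.64 mL.
R = (PIP − Pplat)/V̇ = (26.0 − 17.5) / 0.5833 = 8.5/0.5833 = 14.572 cmH2O·s/L.
C = Vt/(Pplat − PEEP) = 466.64 / (17.5 − 5) = 466.64/12.5 = 37.331 mL/cmH2O.
τ = R × C = 14.572 × 0.03733 L/cmH2O = 0.544 s.
t = −τ·ln(1 − 0.97) = −0.544·ln(0.03) = 1.908 s.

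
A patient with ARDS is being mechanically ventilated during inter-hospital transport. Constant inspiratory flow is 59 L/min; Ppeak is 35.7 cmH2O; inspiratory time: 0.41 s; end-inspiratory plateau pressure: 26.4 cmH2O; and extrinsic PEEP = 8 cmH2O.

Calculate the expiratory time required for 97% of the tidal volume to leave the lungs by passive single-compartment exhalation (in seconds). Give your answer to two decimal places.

Flow: 59 L/min ÷ 60 = 0.9833 L/s.
Vt = flow × Ti = 0.9833 L/s × 0.41 s × 1000 mL/L = 403.15 mL.
R = (PIP − Pplat)/V̇ = (35.7 − 26.4) / 0.9833 = 9.3/0.9833 = 9.458 cmH2O·s/L.
C = Vt/(Pplat − PEEP) = 403.15 / (26.4 − 8) = 403.15/18.4 = 21.91 mL/cmH2O.
τ = R × C = 9.458 × 0.02191 L/cmH2O = 0.2072 s.
t = −τ·ln(1 − 0.97) = −0.2072·ln(0.03) = 0.7266 s.

0.73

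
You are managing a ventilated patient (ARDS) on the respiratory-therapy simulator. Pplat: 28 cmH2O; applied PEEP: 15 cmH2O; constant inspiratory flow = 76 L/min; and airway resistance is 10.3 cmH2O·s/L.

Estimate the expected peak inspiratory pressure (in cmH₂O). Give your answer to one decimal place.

41.0

Flow: 76 L/min ÷ 60 = 1.2667 L/s.
PIP = Pplat + Raw × flow = 28 + 10.3 × 1.2667 = 28 + 13.047 = 41.047 cmH2O.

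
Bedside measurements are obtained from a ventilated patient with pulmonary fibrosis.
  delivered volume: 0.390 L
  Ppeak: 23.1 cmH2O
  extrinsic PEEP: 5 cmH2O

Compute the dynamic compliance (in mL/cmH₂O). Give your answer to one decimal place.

21.5

Dynamic compliance = Vt / (PIP − PEEP) = 390 / (23.1 − 5) = 390 / 18.1 = 21.547 mL/cmH2O.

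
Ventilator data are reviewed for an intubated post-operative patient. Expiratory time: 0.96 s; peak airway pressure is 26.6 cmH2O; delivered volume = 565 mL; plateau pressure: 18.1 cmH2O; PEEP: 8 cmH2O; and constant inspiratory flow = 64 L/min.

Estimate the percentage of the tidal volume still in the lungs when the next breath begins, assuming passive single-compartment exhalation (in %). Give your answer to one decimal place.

11.6

Flow: 64 L/min ÷ 60 = 1.0667 L/s.
R = (PIP − Pplat)/V̇ = (26.6 − 18.1) / 1.0667 = 8.5/1.0667 = 7.969 cmH2O·s/L.
C = Vt/(Pplat − PEEP) = 565.0 / (18.1 − 8) = 565.0/10.1 = 55.941 mL/cmH2O.
τ = R × C = 7.969 × 0.05594 L/cmH2O = 0.4458 s.
Fraction remaining at end-expiration = e^(−Te/τ) = e^(−0.96/0.4458) = 0.1161 → 11.61%.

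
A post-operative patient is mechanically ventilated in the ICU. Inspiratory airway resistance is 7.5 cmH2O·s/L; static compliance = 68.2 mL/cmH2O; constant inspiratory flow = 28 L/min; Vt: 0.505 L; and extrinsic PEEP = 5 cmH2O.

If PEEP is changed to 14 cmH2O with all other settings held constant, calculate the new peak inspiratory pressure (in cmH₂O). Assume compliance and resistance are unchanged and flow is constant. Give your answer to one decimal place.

24.9

Flow: 28 L/min ÷ 60 = 0.4667 L/s.
PIP = Vt/C + R·V̇ + PEEP (constant-flow equation of motion).
Only the baseline term changes: ΔPIP = ΔPEEP = 14 − 5 = 9.0 cmH2O.
Original PIP = 505/68.2 + 7.5×0.4667 + 5 = 15.905 cmH2O; new PIP = 15.905 + (9.0) = 24.905 cmH2O.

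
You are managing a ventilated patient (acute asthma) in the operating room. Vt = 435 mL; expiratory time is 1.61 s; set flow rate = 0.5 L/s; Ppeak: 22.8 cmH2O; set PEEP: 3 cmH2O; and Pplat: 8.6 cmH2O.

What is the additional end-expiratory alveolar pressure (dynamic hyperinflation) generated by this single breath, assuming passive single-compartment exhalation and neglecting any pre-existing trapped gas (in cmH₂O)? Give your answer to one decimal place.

2.7

R = (PIP − Pplat)/V̇ = (22.8 − 8.6) / 0.5 = 14.2/0.5 = 28.4 cmH2O·s/L.
C = Vt/(Pplat − PEEP) = 435.0 / (8.6 − 3) = 435.0/5.6 = 77.679 mL/cmH2O.
τ = R × C = 28.4 × 0.07768 L/cmH2O = 2.206 s.
Fraction remaining = e^(−Te/τ) = e^(−1.61/2.206) = 0.482; trapped volume = 435.0 × 0.482 = 209.67 mL.
Additional alveolar pressure from trapping ≈ V_trapped / C = 209.67 / 77.679 = 2.699 cmH2O.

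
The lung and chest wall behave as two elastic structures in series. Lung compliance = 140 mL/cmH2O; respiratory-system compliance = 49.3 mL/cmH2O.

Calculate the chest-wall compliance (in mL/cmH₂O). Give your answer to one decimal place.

1/Ccw = 1/Crs − 1/CL.
1/Ccw = 1/49.3 − 1/140 = 0.01314.
Ccw = 76.104 mL/cmH2O.

76.1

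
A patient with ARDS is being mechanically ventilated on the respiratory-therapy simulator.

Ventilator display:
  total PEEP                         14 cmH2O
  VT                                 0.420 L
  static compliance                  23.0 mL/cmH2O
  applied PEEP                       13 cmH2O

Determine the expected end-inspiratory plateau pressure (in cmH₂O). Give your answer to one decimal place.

End-expiratory occlusion gives total PEEP = 14 cmH2O (intrinsic PEEP = 14 − 13 = 1). Use total PEEP for the elastic gradient.
Pplat = PEEPtotal + Vt / Cstat = 14 + 420 / 23.0 = 14 + 18.261 = 32.261 cmH2O.

32.3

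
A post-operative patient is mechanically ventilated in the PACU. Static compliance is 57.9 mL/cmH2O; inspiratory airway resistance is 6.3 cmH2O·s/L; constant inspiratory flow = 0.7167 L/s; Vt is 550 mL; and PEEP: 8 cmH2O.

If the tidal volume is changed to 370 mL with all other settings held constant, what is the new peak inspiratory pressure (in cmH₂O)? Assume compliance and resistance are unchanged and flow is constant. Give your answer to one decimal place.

PIP = Vt/C + R·V̇ + PEEP (constant-flow equation of motion).
Only the elastic term changes: ΔPIP = ΔVt / C = (370 − 550) / 57.9 = -3.109 cmH2O.
Original PIP = 550/57.9 + 6.3×0.7167 + 8 = 22.014 cmH2O; new PIP = 22.014 + (-3.109) = 18.905 cmH2O.

18.9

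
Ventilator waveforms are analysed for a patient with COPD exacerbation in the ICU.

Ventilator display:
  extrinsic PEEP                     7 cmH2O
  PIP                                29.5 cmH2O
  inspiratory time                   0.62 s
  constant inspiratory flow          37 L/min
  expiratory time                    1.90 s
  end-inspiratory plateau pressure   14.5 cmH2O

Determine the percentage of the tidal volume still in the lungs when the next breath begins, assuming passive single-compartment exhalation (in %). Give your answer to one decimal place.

Flow: 37 L/min ÷ 60 = 0.6167 L/s.
Vt = flow × Ti = 0.6167 L/s × 0.62 s × 1000 mL/L = 382.35 mL.
R = (PIP − Pplat)/V̇ = (29.5 − 14.5) / 0.6167 = 15.0/0.6167 = 24.323 cmH2O·s/L.
C = Vt/(Pplat − PEEP) = 382.35 / (14.5 − 7) = 382.35/7.5 = 50.98 mL/cmH2O.
τ = R × C = 24.323 × 0.05098 L/cmH2O = 1.24 s.
Fraction remaining at end-expiration = e^(−Te/τ) = e^(−1.90/1.24) = 0.216 → 21.6%.

21.6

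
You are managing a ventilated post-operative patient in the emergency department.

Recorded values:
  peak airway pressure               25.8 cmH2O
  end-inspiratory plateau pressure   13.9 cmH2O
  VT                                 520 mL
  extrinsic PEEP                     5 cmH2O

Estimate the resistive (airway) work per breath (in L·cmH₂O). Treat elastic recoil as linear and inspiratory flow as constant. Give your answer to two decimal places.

With constant inspiratory flow the resistive pressure is constant at PIP − Pplat = 25.8 − 13.9 = 11.9 cmH2O, so resistive work = 11.9 × 0.520 = 6.188 L·cmH2O.

6.19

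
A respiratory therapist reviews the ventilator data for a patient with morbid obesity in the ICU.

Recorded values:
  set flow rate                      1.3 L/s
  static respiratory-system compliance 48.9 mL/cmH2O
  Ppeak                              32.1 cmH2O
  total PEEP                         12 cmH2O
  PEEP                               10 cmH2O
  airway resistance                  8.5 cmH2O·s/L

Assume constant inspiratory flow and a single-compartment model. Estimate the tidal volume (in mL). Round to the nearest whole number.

Total PEEP = 12 cmH2O (set 10 + intrinsic 2); this is the baseline alveolar pressure.
Equation of motion (constant flow): PIP = Vt/C + R·V̇ + PEEP.
Vt/C = PIP − R·V̇ − PEEP = 32.1 − 11.05 − 12 = 9.05 cmH2O.
Vt = C × 9.05 = 48.9 × 9.05 = 442.55 mL.

443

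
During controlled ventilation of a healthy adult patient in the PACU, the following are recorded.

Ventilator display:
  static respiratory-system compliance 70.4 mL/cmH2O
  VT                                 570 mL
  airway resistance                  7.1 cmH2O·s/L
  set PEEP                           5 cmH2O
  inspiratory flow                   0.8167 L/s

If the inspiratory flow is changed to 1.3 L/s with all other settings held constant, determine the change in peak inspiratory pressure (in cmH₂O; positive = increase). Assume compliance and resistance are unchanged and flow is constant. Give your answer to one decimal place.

PIP = Vt/C + R·V̇ + PEEP (constant-flow equation of motion).
Only the resistive term changes: ΔPIP = R × ΔV̇ = 7.1 × (1.3 − 0.8167) = 7.1 × 0.4833 = 3.431 cmH2O.

3.4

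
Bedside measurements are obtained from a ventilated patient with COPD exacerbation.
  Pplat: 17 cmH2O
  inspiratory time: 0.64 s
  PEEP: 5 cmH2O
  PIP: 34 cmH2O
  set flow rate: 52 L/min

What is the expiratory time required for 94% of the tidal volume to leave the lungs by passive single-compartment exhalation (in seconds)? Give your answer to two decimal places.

Flow: 52 L/min ÷ 60 = 0.8667 L/s.
Vt = flow × Ti = 0.8667 L/s × 0.64 s × 1000 mL/L = 554.69 mL.
R = (PIP − Pplat)/V̇ = (34 − 17) / 0.8667 = 17.0/0.8667 = 19.615 cmH2O·s/L.
C = Vt/(Pplat − PEEP) = 554.69 / (17 − 5) = 554.69/12.0 = 46.224 mL/cmH2O.
τ = R × C = 19.615 × 0.04622 L/cmH2O = 0.9066 s.
t = −τ·ln(1 − 0.94) = −0.9066·ln(0.06) = 2.551 s.

2.55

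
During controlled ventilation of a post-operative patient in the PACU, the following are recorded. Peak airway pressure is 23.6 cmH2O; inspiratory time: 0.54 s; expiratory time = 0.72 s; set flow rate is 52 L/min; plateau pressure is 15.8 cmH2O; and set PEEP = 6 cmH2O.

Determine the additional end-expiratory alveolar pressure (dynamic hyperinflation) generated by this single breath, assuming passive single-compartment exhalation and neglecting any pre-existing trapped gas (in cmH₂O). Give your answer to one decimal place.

1.8

Flow: 52 L/min ÷ 60 = 0.8667 L/s.
Vt = flow × Ti = 0.8667 L/s × 0.54 s × 1000 mL/L = 468.02 mL.
R = (PIP − Pplat)/V̇ = (23.6 − 15.8) / 0.8667 = 7.8/0.8667 = 9.0 cmH2O·s/L.
C = Vt/(Pplat − PEEP) = 468.02 / (15.8 − 6) = 468.02/9.8 = 47.757 mL/cmH2O.
τ = R × C = 9.0 × 0.04776 L/cmH2O = 0.4298 s.
Fraction remaining = e^(−Te/τ) = e^(−0.72/0.4298) = 0.1873; trapped volume = 468.02 × 0.1873 = 87.66 mL.
Additional alveolar pressure from trapping ≈ V_trapped / C = 87.66 / 47.757 = 1.836 cmH2O.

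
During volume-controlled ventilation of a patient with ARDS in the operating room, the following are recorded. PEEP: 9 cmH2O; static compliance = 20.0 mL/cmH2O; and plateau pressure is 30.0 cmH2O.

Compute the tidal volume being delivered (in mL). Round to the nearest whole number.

420

Vt = Cstat × (Pplat − PEEP) = 20.0 × (30.0 − 9) = 20.0 × 21.0 = 420.0 mL.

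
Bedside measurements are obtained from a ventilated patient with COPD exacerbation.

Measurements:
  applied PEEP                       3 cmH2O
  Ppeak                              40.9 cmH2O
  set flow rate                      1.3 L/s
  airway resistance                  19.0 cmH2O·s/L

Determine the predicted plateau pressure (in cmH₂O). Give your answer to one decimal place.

16.2

Pplat = PIP − Raw × flow = 40.9 − 19.0 × 1.3 = 40.9 − 24.7 = 16.2 cmH2O.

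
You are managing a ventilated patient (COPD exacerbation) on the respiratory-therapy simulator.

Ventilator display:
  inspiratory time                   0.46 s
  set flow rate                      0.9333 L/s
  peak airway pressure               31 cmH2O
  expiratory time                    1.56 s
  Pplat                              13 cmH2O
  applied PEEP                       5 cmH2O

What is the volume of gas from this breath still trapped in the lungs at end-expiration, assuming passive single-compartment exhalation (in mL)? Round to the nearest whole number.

95

Vt = flow × Ti = 0.9333 L/s × 0.46 s × 1000 mL/L = 429.32 mL.
R = (PIP − Pplat)/V̇ = (31 − 13) / 0.9333 = 18.0/0.9333 = 19.286 cmH2O·s/L.
C = Vt/(Pplat − PEEP) = 429.32 / (13 − 5) = 429.32/8.0 = 53.665 mL/cmH2O.
τ = R × C = 19.286 × 0.05367 L/cmH2O = 1.035 s.
Fraction remaining = e^(−Te/τ) = e^(−1.56/1.035) = 0.2215.
Trapped volume = 429.32 × 0.2215 = 95.094 mL.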